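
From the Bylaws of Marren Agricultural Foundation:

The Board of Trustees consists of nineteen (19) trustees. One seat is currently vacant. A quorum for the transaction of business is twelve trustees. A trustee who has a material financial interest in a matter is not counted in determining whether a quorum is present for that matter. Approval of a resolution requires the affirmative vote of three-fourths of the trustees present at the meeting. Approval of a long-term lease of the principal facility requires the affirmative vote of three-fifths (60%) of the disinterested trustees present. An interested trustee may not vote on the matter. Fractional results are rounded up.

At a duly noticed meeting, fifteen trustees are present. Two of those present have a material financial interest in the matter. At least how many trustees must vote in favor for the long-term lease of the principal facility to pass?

8

The long-term lease of the principal facility requires three-fifths of the disinterested trustees present (15 − 2 = 13).
3/5 of 13 = 7.80, rounded up to 8.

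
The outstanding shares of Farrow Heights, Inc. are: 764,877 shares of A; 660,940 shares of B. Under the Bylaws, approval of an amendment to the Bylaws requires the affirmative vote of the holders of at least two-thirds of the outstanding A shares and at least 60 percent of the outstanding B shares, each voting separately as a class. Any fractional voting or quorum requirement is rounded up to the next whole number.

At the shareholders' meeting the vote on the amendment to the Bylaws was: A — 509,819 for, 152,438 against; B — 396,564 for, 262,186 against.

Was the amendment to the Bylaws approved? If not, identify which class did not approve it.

A: 2/3 of 764877 = 509918; 509,918 required, 509,819 in favor — not approved.
B: 3/5 of 660940 = 396564; 396,564 required, 396,564 in favor — approved.

Not approved — the A shares did not give the required vote.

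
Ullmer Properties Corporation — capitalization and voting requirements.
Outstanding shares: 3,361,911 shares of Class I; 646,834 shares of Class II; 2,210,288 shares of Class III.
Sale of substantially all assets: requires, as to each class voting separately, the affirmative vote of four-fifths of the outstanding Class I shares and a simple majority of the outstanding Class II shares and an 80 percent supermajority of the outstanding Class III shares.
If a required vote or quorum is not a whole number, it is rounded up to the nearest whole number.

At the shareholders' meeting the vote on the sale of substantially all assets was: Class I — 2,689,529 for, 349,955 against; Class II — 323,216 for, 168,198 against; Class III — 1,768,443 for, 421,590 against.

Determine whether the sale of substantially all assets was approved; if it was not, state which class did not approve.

Class I: 4/5 of 3361911 = 2689528.80, rounded up to 2689529; 2,689,529 required, 2,689,529 in favor — approved.
Class II: a majority of 646834 is 323418; 323,418 required, 323,216 in favor — not approved.
Class III: 4/5 of 2210288 = 1768230.40, rounded up to 1768231; 1,768,231 required, 1,768,443 in favor — approved.

Not approved — the Class II shares did not give the required vote.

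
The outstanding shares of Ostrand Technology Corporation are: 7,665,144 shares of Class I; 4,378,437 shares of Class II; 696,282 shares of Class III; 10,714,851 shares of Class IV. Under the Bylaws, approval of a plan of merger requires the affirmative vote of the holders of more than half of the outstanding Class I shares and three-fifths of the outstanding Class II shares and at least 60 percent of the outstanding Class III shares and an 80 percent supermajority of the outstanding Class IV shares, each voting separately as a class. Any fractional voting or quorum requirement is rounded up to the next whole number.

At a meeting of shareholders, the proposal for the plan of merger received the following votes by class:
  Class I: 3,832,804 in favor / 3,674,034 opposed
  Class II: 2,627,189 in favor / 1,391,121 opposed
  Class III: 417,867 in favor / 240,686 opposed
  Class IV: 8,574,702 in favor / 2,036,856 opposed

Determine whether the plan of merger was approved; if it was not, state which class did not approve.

Class I: a majority of 7665144 is 3832573; 3,832,573 required, 3,832,804 in favor — approved.
Class II: 3/5 of 4378437 = 2627062.20, rounded up to 2627063; 2,627,063 required, 2,627,189 in favor — approved.
Class III: 3/5 of 696282 = 417769.20, rounded up to 417770; 417,770 required, 417,867 in favor — approved.
Class IV: 4/5 of 10714851 = 8571880.80, rounded up to 8571881; 8,571,881 required, 8,574,702 in favor — approved.

Approved — every class gave the required vote.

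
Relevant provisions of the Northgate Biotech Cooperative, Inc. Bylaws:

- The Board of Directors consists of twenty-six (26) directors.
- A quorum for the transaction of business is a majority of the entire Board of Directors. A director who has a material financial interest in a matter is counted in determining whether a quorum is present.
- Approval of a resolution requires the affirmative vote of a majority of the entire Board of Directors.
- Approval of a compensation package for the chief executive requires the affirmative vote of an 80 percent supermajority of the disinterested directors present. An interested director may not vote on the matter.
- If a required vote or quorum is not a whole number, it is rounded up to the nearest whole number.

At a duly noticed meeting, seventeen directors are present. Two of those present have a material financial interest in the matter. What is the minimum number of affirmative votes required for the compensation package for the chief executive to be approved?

12

The compensation package for the chief executive requires four-fifths of the disinterested directors present (17 − 2 = 15).
4/5 of 15 = 12.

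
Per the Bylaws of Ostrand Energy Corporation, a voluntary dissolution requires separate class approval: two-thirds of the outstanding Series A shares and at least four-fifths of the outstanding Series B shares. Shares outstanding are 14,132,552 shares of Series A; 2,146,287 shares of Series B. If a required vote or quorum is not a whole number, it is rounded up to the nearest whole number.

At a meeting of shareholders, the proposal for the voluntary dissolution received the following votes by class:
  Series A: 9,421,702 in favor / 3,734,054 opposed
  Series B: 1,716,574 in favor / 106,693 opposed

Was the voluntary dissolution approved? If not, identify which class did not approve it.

Not approved — the Series B shares did not give the required vote.

Series A: 2/3 of 14132552 = 9421701.33, rounded up to 9421702; 9,421,702 required, 9,421,702 in favor — approved.
Series B: 4/5 of 2146287 = 1717029.60, rounded up to 1717030; 1,717,030 required, 1,716,574 in favor — not approved.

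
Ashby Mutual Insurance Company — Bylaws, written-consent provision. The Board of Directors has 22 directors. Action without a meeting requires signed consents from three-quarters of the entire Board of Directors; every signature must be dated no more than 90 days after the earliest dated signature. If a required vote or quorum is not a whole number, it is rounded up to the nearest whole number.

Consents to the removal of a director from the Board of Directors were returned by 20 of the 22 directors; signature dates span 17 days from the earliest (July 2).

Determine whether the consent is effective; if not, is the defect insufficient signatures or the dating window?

Effective — both the signature and dating-window requirements are satisfied.

Signatures required: three-quarters of 22 — 3/4 of 22 = 16.50, rounded up to 17, so 17 needed; 20 signed. Sufficient.
Dating window: the latest signature is 17 days after the earliest; the limit is 90 days. Within the window.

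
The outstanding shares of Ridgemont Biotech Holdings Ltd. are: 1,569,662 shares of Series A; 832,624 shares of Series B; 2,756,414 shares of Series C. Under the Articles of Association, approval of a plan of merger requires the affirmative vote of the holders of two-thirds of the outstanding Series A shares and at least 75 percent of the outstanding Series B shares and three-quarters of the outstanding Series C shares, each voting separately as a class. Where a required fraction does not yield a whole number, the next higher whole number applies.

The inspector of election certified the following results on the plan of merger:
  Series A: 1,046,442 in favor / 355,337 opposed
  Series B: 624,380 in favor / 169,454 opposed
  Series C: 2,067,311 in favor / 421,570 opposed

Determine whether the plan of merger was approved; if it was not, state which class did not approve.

Series A: 2/3 of 1569662 = 1046441.33, rounded up to 1046442; 1,046,442 required, 1,046,442 in favor — approved.
Series B: 3/4 of 832624 = 624468; 624,468 required, 624,380 in favor — not approved.
Series C: 3/4 of 2756414 = 2067310.50, rounded up to 2067311; 2,067,311 required, 2,067,311 in favor — approved.

Not approved — the Series B shares did not give the required vote.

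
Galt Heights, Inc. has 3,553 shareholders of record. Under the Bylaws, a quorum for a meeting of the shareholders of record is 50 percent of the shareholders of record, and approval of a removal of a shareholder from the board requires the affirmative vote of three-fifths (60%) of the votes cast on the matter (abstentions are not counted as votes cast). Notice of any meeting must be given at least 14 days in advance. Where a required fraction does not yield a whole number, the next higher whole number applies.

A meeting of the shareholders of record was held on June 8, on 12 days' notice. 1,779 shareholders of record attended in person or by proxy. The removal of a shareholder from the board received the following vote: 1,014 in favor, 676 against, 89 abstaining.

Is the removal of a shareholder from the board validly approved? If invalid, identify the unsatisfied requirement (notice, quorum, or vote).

Notice: 12 days given; 14 required. Not satisfied.
Quorum: 50% of 3,553 = 1,776.50, rounded up to 1,777; 1,779 present. Satisfied.
Vote: requires three-fifths of the votes cast (1,779 − 89 abstaining = 1,690); 3/5 of 1690 = 1014, so 1,014 needed; 1,014 in favor. Satisfied.

Invalid — notice requirement not satisfied.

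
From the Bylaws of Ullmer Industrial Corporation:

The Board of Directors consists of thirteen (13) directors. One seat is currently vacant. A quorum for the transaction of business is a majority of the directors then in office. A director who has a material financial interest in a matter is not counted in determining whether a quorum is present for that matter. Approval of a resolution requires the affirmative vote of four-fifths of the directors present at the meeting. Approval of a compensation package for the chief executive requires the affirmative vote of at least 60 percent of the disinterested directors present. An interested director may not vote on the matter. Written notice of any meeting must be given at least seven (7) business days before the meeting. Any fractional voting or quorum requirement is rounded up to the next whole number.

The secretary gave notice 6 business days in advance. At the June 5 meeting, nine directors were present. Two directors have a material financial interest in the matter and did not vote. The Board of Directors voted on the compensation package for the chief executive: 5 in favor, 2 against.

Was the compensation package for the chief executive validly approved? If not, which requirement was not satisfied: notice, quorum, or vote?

Invalid — notice requirement not satisfied.

Notice: 6 business days given; 7 required (6 < 7). Not satisfied.
Quorum: 9 present, but the 2 interested directors do not count, leaving 7. Quorum is 7. Satisfied.
Vote: the compensation package for the chief executive requires three-fifths of the disinterested directors present (9 − 2 = 7). 3/5 of 7 = 4.20, rounded up to 5, so 5 affirmative votes are needed; 5 voted in favor. Satisfied.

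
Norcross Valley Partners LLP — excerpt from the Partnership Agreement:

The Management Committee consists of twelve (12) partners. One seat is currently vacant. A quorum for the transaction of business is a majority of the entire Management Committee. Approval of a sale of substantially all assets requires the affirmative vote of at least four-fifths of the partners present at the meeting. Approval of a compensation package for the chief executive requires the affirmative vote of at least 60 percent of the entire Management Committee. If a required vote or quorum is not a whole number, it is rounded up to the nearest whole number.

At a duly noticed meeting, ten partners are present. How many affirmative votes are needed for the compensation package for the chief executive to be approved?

8

The compensation package for the chief executive requires three-fifths of the entire Management Committee (12).
3/5 of 12 = 7.20, rounded up to 8.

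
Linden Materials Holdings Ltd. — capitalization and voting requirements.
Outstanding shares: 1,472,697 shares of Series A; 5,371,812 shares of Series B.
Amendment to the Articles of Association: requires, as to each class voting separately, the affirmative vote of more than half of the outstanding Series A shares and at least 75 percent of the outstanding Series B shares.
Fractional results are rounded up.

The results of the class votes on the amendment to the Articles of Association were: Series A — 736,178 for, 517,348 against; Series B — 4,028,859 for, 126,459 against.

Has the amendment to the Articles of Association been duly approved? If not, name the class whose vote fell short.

Not approved — the Series A shares did not give the required vote.

Series A: a majority of 1472697 is 736349; 736,349 required, 736,178 in favor — not approved.
Series B: 3/4 of 5371812 = 4028859; 4,028,859 required, 4,028,859 in favor — approved.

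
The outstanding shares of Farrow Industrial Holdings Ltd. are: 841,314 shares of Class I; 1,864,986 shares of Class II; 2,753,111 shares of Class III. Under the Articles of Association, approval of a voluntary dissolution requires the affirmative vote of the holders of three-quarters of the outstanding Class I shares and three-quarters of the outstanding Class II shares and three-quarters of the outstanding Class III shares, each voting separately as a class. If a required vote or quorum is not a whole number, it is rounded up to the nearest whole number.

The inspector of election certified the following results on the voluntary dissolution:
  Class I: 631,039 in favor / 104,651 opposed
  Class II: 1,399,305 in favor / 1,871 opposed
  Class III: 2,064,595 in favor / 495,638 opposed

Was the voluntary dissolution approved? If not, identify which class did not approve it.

Not approved — the Class III shares did not give the required vote.

Class I: 3/4 of 841314 = 630985.50, rounded up to 630986; 630,986 required, 631,039 in favor — approved.
Class II: 3/4 of 1864986 = 1398739.50, rounded up to 1398740; 1,398,740 required, 1,399,305 in favor — approved.
Class III: 3/4 of 2753111 = 2064833.25, rounded up to 2064834; 2,064,834 required, 2,064,595 in favor — not approved.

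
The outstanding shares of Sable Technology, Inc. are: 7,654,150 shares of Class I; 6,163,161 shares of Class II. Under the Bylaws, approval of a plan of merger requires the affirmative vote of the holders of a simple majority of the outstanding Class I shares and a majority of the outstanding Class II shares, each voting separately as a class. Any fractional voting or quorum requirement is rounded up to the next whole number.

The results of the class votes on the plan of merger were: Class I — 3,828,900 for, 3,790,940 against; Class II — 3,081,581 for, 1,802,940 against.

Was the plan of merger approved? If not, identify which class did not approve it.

Approved — every class gave the required vote.

Class I: a majority of 7654150 is 3827076; 3,827,076 required, 3,828,900 in favor — approved.
Class II: a majority of 6163161 is 3081581; 3,081,581 required, 3,081,581 in favor — approved.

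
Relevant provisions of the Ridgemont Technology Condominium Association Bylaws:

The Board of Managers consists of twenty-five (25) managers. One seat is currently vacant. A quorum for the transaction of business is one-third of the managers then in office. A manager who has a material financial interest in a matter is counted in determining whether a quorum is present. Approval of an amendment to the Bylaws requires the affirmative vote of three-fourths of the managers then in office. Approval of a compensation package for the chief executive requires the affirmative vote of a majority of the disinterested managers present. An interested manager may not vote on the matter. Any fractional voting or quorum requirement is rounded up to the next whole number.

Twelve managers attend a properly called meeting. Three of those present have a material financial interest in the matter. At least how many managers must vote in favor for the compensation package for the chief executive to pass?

The compensation package for the chief executive requires a majority of the disinterested managers present (12 − 3 = 9).
A majority of 9 is 5.

5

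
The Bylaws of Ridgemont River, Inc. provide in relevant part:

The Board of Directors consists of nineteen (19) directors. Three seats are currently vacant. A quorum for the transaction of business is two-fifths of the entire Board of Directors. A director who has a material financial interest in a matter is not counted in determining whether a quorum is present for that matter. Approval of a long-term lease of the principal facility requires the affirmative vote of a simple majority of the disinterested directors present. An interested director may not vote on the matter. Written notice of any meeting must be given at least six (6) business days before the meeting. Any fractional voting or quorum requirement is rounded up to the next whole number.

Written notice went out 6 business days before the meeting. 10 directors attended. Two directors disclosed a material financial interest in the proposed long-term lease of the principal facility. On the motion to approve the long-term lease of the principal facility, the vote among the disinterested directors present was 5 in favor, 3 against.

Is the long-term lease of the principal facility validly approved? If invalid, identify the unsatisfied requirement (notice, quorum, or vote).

Notice: 6 business days given; 6 required (6 ≥ 6). Satisfied.
Quorum: 10 present, but the 2 interested directors do not count, leaving 8. Quorum is 8. Satisfied.
Vote: the long-term lease of the principal facility requires a majority of the disinterested directors present (10 − 2 = 8). A majority of 8 is 5, so 5 affirmative votes are needed; 5 voted in favor. Satisfied.

Valid — all requirements satisfied.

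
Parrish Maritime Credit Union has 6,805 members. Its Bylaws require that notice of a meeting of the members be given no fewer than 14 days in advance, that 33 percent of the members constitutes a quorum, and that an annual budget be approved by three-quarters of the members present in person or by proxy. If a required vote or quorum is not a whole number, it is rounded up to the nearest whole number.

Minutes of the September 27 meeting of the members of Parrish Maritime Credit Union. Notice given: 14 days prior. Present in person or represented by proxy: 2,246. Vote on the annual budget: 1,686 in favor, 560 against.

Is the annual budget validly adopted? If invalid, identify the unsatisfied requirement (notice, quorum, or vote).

Notice: 14 days given; 14 required. Satisfied.
Quorum: 33% of 6,805 = 2,245.65, rounded up to 2,246; 2,246 present. Satisfied.
Vote: requires three-fourths of those present (2,246); 3/4 of 2246 = 1684.50, rounded up to 1685, so 1,685 needed; 1,686 in favor. Satisfied.

Valid — all requirements satisfied.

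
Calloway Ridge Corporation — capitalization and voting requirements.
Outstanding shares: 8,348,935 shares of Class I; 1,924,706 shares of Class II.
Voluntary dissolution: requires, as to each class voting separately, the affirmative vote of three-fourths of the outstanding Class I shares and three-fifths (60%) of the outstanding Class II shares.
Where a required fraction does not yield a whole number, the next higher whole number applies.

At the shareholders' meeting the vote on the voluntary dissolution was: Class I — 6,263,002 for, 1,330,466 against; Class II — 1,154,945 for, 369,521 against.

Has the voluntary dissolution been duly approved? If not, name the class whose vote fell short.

Approved — every class gave the required vote.

Class I: 3/4 of 8348935 = 6261701.25, rounded up to 6261702; 6,261,702 required, 6,263,002 in favor — approved.
Class II: 3/5 of 1924706 = 1154823.60, rounded up to 1154824; 1,154,824 required, 1,154,945 in favor — approved.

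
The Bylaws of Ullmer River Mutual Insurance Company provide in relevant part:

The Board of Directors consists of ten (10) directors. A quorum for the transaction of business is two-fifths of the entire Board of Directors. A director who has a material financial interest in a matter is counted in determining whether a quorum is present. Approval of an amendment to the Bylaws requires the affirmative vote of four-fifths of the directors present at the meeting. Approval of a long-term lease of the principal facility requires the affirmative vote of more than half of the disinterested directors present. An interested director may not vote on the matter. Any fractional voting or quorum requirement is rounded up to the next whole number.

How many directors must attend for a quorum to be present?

2/5 of 10 = 4.

4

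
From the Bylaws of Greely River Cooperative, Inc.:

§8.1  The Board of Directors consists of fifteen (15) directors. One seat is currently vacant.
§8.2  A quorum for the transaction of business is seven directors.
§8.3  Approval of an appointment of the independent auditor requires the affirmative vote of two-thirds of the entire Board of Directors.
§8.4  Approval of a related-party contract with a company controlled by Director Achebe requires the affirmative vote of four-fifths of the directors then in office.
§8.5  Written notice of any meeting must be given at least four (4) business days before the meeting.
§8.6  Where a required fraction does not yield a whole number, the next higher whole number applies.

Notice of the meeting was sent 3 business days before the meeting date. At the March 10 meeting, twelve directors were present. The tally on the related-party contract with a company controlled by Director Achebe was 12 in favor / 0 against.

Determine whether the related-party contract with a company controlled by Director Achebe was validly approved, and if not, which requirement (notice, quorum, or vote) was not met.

Notice: 3 business days given; 4 required (3 < 4). Not satisfied.
Quorum: 12 present; quorum is 7. Satisfied.
Vote: the related-party contract with a company controlled by Director Achebe requires four-fifths of the directors then in office (14). 4/5 of 14 = 11.20, rounded up to 12, so 12 affirmative votes are needed; 12 voted in favor. Satisfied.

Invalid — notice requirement not satisfied.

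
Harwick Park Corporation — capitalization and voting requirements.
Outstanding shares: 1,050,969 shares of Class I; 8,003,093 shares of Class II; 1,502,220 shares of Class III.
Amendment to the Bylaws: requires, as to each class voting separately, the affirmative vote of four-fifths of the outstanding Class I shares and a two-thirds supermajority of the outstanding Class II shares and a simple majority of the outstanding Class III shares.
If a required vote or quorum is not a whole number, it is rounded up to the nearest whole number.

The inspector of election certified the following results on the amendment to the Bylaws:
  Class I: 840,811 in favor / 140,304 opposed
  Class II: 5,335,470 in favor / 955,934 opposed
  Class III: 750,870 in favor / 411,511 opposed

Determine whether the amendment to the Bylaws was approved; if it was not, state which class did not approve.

Not approved — the Class III shares did not give the required vote.

Class I: 4/5 of 1050969 = 840775.20, rounded up to 840776; 840,776 required, 840,811 in favor — approved.
Class II: 2/3 of 8003093 = 5335395.33, rounded up to 5335396; 5,335,396 required, 5,335,470 in favor — approved.
Class III: a majority of 1502220 is 751111; 751,111 required, 750,870 in favor — not approved.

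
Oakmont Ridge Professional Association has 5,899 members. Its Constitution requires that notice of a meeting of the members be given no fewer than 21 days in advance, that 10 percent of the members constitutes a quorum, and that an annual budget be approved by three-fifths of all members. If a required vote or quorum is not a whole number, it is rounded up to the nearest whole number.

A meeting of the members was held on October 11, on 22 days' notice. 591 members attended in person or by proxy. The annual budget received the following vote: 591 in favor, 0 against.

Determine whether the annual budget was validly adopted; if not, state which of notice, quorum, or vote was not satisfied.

Notice: 22 days given; 21 required. Satisfied.
Quorum: 10% of 5,899 = 589.90, rounded up to 590; 591 present. Satisfied.
Vote: requires three-fifths of all members (5,899); 3/5 of 5899 = 3539.40, rounded up to 3540, so 3,540 needed; 591 in favor. Not satisfied.

Invalid — vote requirement not satisfied.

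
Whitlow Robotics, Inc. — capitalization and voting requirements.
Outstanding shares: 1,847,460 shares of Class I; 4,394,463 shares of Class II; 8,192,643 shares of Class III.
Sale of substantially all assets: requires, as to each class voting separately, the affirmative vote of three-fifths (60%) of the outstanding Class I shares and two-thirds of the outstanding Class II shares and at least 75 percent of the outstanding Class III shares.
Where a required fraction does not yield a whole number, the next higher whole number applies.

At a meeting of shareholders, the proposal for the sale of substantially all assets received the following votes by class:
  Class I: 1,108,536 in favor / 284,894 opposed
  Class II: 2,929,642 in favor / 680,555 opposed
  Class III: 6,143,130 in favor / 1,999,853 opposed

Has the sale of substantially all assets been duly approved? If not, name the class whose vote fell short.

Class I: 3/5 of 1847460 = 1108476; 1,108,476 required, 1,108,536 in favor — approved.
Class II: 2/3 of 4394463 = 2929642; 2,929,642 required, 2,929,642 in favor — approved.
Class III: 3/4 of 8192643 = 6144482.25, rounded up to 6144483; 6,144,483 required, 6,143,130 in favor — not approved.

Not approved — the Class III shares did not give the required vote.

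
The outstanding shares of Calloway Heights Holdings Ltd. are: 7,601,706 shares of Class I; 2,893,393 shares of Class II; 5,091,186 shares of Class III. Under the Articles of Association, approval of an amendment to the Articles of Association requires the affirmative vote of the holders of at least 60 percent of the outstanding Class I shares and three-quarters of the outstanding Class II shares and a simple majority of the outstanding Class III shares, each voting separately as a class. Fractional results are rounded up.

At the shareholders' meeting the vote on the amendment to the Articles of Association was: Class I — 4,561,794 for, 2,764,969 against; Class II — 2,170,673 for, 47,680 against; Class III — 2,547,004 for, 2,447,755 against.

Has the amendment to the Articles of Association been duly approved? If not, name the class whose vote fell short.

Class I: 3/5 of 7601706 = 4561023.60, rounded up to 4561024; 4,561,024 required, 4,561,794 in favor — approved.
Class II: 3/4 of 2893393 = 2170044.75, rounded up to 2170045; 2,170,045 required, 2,170,673 in favor — approved.
Class III: a majority of 5091186 is 2545594; 2,545,594 required, 2,547,004 in favor — approved.

Approved — every class gave the required vote.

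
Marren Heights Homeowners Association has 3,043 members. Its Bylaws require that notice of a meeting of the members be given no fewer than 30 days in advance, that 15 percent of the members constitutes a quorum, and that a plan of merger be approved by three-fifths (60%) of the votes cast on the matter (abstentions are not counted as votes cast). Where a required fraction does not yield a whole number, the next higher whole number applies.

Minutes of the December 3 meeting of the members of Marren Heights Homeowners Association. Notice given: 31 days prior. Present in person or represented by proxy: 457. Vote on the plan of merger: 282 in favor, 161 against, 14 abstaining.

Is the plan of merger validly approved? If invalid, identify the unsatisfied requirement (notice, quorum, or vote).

Notice: 31 days given; 30 required. Satisfied.
Quorum: 15% of 3,043 = 456.45, rounded up to 457; 457 present. Satisfied.
Vote: requires three-fifths of the votes cast (457 − 14 abstaining = 443); 3/5 of 443 = 265.80, rounded up to 266, so 266 needed; 282 in favor. Satisfied.

Valid — all requirements satisfied.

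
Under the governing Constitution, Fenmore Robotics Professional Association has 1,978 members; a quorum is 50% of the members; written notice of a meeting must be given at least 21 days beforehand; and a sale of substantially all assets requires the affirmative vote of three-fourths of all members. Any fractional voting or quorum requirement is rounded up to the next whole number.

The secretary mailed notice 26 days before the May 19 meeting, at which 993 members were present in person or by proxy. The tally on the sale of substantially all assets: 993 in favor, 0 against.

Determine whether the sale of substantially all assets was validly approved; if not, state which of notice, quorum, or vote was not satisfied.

Notice: 26 days given; 21 required. Satisfied.
Quorum: 50% of 1,978 = 989; 993 present. Satisfied.
Vote: requires three-fourths of all members (1,978); 3/4 of 1978 = 1483.50, rounded up to 1484, so 1,484 needed; 993 in favor. Not satisfied.

Invalid — vote requirement not satisfied.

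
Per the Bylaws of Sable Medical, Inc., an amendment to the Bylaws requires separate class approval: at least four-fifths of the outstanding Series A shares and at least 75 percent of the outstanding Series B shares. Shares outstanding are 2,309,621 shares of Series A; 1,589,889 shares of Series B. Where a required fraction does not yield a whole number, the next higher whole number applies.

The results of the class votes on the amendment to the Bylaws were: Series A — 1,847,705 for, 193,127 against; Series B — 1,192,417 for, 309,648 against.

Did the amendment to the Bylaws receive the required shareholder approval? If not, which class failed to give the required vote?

Approved — every class gave the required vote.

Series A: 4/5 of 2309621 = 1847696.80, rounded up to 1847697; 1,847,697 required, 1,847,705 in favor — approved.
Series B: 3/4 of 1589889 = 1192416.75, rounded up to 1192417; 1,192,417 required, 1,192,417 in favor — approved.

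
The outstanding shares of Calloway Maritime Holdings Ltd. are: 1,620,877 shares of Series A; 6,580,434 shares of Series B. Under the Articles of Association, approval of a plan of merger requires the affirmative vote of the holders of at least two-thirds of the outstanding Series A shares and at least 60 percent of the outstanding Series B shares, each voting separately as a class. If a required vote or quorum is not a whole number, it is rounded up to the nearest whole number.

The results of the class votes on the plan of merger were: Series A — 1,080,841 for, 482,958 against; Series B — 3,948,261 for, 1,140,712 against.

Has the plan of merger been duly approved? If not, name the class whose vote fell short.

Approved — every class gave the required vote.

Series A: 2/3 of 1620877 = 1080584.67, rounded up to 1080585; 1,080,585 required, 1,080,841 in favor — approved.
Series B: 3/5 of 6580434 = 3948260.40, rounded up to 3948261; 3,948,261 required, 3,948,261 in favor — approved.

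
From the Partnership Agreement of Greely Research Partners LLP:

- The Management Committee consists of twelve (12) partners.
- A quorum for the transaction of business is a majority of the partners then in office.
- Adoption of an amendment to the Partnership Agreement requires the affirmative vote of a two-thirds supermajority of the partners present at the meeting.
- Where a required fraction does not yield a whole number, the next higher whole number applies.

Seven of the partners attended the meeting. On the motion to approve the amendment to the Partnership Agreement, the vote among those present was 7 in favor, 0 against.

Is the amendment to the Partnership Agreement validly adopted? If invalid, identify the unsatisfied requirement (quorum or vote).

Valid — all requirements satisfied.

Quorum: 7 present; quorum is 7. Satisfied.
Vote: the amendment to the Partnership Agreement requires two-thirds of the partners present (7). 2/3 of 7 = 4.67, rounded up to 5, so 5 affirmative votes are needed; 7 voted in favor. Satisfied.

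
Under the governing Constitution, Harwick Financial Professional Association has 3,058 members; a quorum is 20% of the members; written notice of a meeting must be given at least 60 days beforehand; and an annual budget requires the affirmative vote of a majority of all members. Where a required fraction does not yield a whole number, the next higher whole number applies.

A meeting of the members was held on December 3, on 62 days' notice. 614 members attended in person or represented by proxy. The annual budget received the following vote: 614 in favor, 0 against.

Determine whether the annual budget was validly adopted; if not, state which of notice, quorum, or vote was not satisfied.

Invalid — vote requirement not satisfied.

Notice: 62 days given; 60 required. Satisfied.
Quorum: 20% of 3,058 = 611.60, rounded up to 612; 614 present. Satisfied.
Vote: requires a majority of all members (3,058); a majority of 3058 is 1530, so 1,530 needed; 614 in favor. Not satisfied.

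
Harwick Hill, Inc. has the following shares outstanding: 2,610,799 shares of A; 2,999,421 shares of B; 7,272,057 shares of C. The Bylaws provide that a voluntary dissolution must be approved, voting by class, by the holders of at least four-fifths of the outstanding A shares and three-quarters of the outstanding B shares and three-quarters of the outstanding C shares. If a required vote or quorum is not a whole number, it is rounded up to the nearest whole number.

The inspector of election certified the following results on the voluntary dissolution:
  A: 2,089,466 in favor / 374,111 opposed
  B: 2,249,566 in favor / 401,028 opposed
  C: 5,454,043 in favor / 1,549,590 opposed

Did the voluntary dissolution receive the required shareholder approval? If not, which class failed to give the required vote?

Approved — every class gave the required vote.

A: 4/5 of 2610799 = 2088639.20, rounded up to 2088640; 2,088,640 required, 2,089,466 in favor — approved.
B: 3/4 of 2999421 = 2249565.75, rounded up to 2249566; 2,249,566 required, 2,249,566 in favor — approved.
C: 3/4 of 7272057 = 5454042.75, rounded up to 5454043; 5,454,043 required, 5,454,043 in favor — approved.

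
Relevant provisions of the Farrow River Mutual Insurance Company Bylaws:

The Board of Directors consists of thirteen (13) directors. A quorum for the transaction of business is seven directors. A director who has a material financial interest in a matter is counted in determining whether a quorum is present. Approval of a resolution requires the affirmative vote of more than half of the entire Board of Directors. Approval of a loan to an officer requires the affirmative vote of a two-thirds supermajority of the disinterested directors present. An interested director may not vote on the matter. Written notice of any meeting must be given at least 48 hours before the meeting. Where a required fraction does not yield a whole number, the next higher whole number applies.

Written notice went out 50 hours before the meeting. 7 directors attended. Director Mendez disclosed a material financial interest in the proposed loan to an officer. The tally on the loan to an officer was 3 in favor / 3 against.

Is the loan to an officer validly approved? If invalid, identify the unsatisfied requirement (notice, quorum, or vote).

Notice: 50 hours given; 48 required (50 ≥ 48). Satisfied.
Quorum: 7 present (interested directors count toward quorum); quorum is 7. Satisfied.
Vote: the loan to an officer requires two-thirds of the disinterested directors present (7 − 1 = 6). 2/3 of 6 = 4, so 4 affirmative votes are needed; 3 voted in favor. Not satisfied.

Invalid — vote requirement not satisfied.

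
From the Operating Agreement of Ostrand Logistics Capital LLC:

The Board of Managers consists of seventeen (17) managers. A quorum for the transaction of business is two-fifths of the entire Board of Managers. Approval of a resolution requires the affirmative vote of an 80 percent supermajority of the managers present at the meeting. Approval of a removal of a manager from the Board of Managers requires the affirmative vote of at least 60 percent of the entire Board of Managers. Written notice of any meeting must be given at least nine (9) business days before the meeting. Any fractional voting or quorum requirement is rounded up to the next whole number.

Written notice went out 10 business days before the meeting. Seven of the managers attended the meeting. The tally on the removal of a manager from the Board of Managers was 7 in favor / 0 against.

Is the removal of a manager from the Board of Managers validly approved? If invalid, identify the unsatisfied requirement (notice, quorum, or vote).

Invalid — vote requirement not satisfied.

Notice: 10 business days given; 9 required (10 ≥ 9). Satisfied.
Quorum: 7 present; quorum is 7. Satisfied.
Vote: the removal of a manager from the Board of Managers requires three-fifths of the entire Board of Managers (17). 3/5 of 17 = 10.20, rounded up to 11, so 11 affirmative votes are needed; 7 voted in favor. Not satisfied.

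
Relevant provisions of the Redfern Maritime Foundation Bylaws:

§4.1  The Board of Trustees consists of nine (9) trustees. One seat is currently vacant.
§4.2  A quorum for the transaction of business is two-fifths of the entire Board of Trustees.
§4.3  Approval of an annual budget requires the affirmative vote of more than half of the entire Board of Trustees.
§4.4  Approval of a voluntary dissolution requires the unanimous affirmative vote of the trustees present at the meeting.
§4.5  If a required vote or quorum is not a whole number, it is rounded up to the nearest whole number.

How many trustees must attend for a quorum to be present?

4

2/5 of 9 = 3.60, rounded up to 4.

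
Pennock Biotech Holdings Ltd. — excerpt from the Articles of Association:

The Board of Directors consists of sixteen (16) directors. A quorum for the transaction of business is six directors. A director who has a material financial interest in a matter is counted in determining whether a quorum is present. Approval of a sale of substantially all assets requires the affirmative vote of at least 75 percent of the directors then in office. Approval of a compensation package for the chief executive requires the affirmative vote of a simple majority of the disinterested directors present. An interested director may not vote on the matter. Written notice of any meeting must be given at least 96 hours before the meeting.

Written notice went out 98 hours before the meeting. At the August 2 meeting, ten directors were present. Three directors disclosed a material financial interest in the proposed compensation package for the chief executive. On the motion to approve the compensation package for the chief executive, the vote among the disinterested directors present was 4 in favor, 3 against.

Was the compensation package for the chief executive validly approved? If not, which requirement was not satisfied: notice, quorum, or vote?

Notice: 98 hours given; 96 required (98 ≥ 96). Satisfied.
Quorum: 10 present (interested directors count toward quorum); quorum is 6. Satisfied.
Vote: the compensation package for the chief executive requires a majority of the disinterested directors present (10 − 3 = 7). A majority of 7 is 4, so 4 affirmative votes are needed; 4 voted in favor. Satisfied.

Valid — all requirements satisfied.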